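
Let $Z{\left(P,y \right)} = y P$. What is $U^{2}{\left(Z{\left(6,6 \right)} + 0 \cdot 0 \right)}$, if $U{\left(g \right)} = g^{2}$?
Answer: $1679616$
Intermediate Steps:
$Z{\left(P,y \right)} = P y$
$U^{2}{\left(Z{\left(6,6 \right)} + 0 \cdot 0 \right)} = \left(\left(6 \cdot 6 + 0 \cdot 0\right)^{2}\right)^{2} = \left(\left(36 + 0\right)^{2}\right)^{2} = \left(36^{2}\right)^{2} = 1296^{2} = 1679616$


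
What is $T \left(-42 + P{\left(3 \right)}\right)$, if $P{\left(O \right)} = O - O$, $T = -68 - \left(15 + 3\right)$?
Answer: $3612$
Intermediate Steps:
$T = -86$ ($T = -68 - 18 = -86$)
$P{\left(O \right)} = 0$
$T \left(-42 + P{\left(3 \right)}\right) = - 86 \left(-42 + 0\right) = \left(-86\right) \left(-42\right) = 3612$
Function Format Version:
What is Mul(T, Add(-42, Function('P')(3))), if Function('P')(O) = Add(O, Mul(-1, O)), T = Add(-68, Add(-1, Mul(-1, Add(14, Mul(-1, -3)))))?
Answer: 3612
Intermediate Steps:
T = -86 (T = Add(-68, Add(-1, Mul(-1, Add(14, 3)))) = Add(-68, Add(-1, Mul(-1, 17))) = Add(-68, Add(-1, -17)) = Add(-68, -18) = -86)
Function('P')(O) = 0
Mul(T, Add(-42, Function('P')(3))) = Mul(-86, Add(-42, 0)) = Mul(-86, -42) = 3612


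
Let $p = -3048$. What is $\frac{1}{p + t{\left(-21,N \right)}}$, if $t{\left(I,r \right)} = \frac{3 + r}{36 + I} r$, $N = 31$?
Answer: $- \frac{15}{44666} \approx -0.00033583$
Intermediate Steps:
$t{\left(I,r \right)} = \frac{r \left(3 + r\right)}{36 + I}$ ($t{\left(I,r \right)} = \frac{3 + r}{36 + I} r = \frac{r \left(3 + r\right)}{36 + I}$)
$\frac{1}{p + t{\left(-21,N \right)}} = \frac{1}{-3048 + \frac{31 \left(3 + 31\right)}{36 - 21}} = \frac{1}{-3048 + 31 \cdot \frac{1}{15} \cdot 34} = \frac{1}{-3048 + \frac{1054}{15}} = \frac{1}{- \frac{44666}{15}} = - \frac{15}{44666}$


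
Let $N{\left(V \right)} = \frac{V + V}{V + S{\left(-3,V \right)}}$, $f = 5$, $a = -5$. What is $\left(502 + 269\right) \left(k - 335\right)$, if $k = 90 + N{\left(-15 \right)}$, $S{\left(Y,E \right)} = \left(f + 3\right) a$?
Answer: $- \frac{2073219}{11} \approx -1.8847 \cdot 10^{5}$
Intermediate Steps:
$S{\left(Y,E \right)} = -40$ ($S{\left(Y,E \right)} = \left(5 + 3\right) \left(-5\right) = 8 \left(-5\right) = -40$)
$N{\left(V \right)} = \frac{2 V}{-40 + V}$ ($N{\left(V \right)} = \frac{V + V}{V - 40} = \frac{2 V}{-40 + V}$)
$k = \frac{996}{11}$ ($k = 90 + 2 \left(-15\right) \frac{1}{-40 - 15} = 90 + 2 \left(-15\right) \frac{1}{-55} = 90 + 2 \left(-15\right) \left(- \frac{1}{55}\right) = 90 + \frac{6}{11} = \frac{996}{11} \approx 90.545$)
$\left(502 + 269\right) \left(k - 335\right) = \left(502 + 269\right) \left(\frac{996}{11} - 335\right) = 771 \left(- \frac{2689}{11}\right) = - \frac{2073219}{11}$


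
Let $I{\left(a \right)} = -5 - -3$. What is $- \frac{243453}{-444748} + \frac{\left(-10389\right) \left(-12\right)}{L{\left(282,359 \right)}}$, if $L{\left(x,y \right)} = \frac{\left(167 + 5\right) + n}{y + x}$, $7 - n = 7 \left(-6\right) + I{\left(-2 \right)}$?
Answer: $\frac{35540840078643}{99178804} \approx 3.5835 \cdot 10^{5}$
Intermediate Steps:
$I{\left(a \right)} = -2$ ($I{\left(a \right)} = -5 + 3 = -2$)
$n = 51$ ($n = 7 - \left(7 \left(-6\right) - 2\right) = 7 - \left(-42 - 2\right) = 7 - -44 = 7 + 44 = 51$)
$L{\left(x,y \right)} = \frac{223}{x + y}$ ($L{\left(x,y \right)} = \frac{\left(167 + 5\right) + 51}{y + x} = \frac{172 + 51}{x + y} = \frac{223}{x + y}$)
$- \frac{243453}{-444748} + \frac{\left(-10389\right) \left(-12\right)}{L{\left(282,359 \right)}} = - \frac{243453}{-444748} + \frac{\left(-10389\right) \left(-12\right)}{223 \frac{1}{282 + 359}} = \left(-243453\right) \left(- \frac{1}{444748}\right) + \frac{124668}{223 \cdot \frac{1}{641}} = \frac{243453}{444748} + \frac{124668}{223 \cdot \frac{1}{641}} = \frac{243453}{444748} + \frac{124668}{\frac{223}{641}} = \frac{243453}{444748} + 124668 \cdot \frac{641}{223} = \frac{243453}{444748} + \frac{79912188}{223} = \frac{35540840078643}{99178804}$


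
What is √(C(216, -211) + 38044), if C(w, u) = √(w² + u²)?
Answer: √(38044 + √91177) ≈ 195.82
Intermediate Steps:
C(w, u) = √(u² + w²)
√(C(216, -211) + 38044) = √(√((-211)² + 216²) + 38044) = √(√(44521 + 46656) + 38044) = √(√91177 + 38044) = √(38044 + √91177)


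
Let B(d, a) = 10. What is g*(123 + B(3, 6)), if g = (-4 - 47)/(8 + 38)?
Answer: -6783/46 ≈ -147.46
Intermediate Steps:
g = -51/46 ≈ -1.1087
g*(123 + B(3, 6)) = -51*(123 + 10)/46 = -51/46*133 = -6783/46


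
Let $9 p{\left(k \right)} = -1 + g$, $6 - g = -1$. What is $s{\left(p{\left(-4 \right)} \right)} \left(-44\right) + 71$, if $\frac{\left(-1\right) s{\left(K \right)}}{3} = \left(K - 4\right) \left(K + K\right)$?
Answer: $- \frac{1547}{3} \approx -515.67$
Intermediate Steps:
$g = 7$ ($g = 6 - -1 = 6 + 1 = 7$)
$p{\left(k \right)} = \frac{2}{3}$ ($p{\left(k \right)} = \frac{-1 + 7}{9} = \frac{1}{9} \cdot 6 = \frac{2}{3}$)
$s{\left(K \right)} = - 6 K \left(-4 + K\right)$ ($s{\left(K \right)} = - 3 \left(K - 4\right) \left(K + K\right) = - 3 \left(-4 + K\right) 2 K = - 3 \cdot 2 K \left(-4 + K\right) = - 6 K \left(-4 + K\right)$)
$s{\left(p{\left(-4 \right)} \right)} \left(-44\right) + 71 = 6 \cdot \frac{2}{3} \left(4 - \frac{2}{3}\right) \left(-44\right) + 71 = 6 \cdot \frac{2}{3} \cdot \frac{10}{3} \left(-44\right) + 71 = \frac{40}{3} \left(-44\right) + 71 = - \frac{1760}{3} + 71 = - \frac{1547}{3}$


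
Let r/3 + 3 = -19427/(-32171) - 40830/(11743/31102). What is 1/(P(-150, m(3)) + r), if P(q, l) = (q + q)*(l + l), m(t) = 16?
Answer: -377784053/126190785892074 ≈ -2.9938e-6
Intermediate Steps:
P(q, l) = 4*l*q (P(q, l) = (2*q)*(2*l) = 4*l*q)
r = -122564058983274/377784053 (r = -9 + 3*(-19427/(-32171) - 40830/(11743/31102)) = -9 + 3*(-19427*(-1/32171) - 40830/(11743*(1/31102))) = -9 + 3*(19427/32171 - 40830/11743/31102) = -9 + 3*(19427/32171 - 40830*31102/11743) = -9 + 3*(19427/32171 - 1269894660/11743) = -9 + 3*(-40853552975599/377784053) = -9 - 122560658926797/377784053 = -122564058983274/377784053 ≈ -3.2443e+5)
1/(P(-150, m(3)) + r) = 1/(4*16*(-150) - 122564058983274/377784053) = 1/(-9600 - 122564058983274/377784053) = 1/(-126190785892074/377784053) = -377784053/126190785892074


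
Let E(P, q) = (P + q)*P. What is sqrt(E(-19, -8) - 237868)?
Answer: I*sqrt(237355) ≈ 487.19*I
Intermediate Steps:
E(P, q) = P*(P + q)
sqrt(E(-19, -8) - 237868) = sqrt(-19*(-19 - 8) - 237868) = sqrt(-19*(-27) - 237868) = sqrt(513 - 237868) = sqrt(-237355) = I*sqrt(237355)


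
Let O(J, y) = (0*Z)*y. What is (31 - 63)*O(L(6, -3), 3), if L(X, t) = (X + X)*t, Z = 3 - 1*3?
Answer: 0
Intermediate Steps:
Z = 0 (Z = 3 - 3 = 0)
L(X, t) = 2*X*t (L(X, t) = (2*X)*t = 2*X*t)
O(J, y) = 0 (O(J, y) = (0*0)*y = 0*y = 0)
(31 - 63)*O(L(6, -3), 3) = (31 - 63)*0 = -32*0 = 0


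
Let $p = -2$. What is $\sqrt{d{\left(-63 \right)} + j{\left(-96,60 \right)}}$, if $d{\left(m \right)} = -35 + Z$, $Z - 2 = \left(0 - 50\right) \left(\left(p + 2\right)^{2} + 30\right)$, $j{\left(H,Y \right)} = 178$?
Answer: $i \sqrt{1355} \approx 36.81 i$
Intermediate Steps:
$Z = -1498$ ($Z = 2 + \left(0 - 50\right) \left(\left(-2 + 2\right)^{2} + 30\right) = 2 - 50 \left(0^{2} + 30\right) = 2 - 50 \left(0 + 30\right) = 2 - 1500 = -1498$)
$d{\left(m \right)} = -1533$ ($d{\left(m \right)} = -35 - 1498 = -1533$)
$\sqrt{d{\left(-63 \right)} + j{\left(-96,60 \right)}} = \sqrt{-1533 + 178} = \sqrt{-1355} = i \sqrt{1355}$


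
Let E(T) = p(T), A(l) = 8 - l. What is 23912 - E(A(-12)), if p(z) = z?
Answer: 23892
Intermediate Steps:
E(T) = T
23912 - E(A(-12)) = 23912 - (8 - 1*(-12)) = 23912 - (8 + 12) = 23912 - 1*20 = 23912 - 20 = 23892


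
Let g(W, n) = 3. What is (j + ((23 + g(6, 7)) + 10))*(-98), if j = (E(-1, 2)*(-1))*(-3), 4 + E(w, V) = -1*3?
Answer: -1470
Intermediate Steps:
E(w, V) = -7 (E(w, V) = -4 - 1*3 = -4 - 3 = -7)
j = -21 (j = -7*(-1)*(-3) = 7*(-3) = -21)
(j + ((23 + g(6, 7)) + 10))*(-98) = (-21 + ((23 + 3) + 10))*(-98) = (-21 + (26 + 10))*(-98) = (-21 + 36)*(-98) = 15*(-98) = -1470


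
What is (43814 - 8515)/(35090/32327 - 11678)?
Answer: -1141110773/377479616 ≈ -3.0230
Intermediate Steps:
(43814 - 8515)/(35090/32327 - 11678) = 35299/(35090*(1/32327) - 11678) = 35299/(35090/32327 - 11678) = 35299/(-377479616/32327) = 35299*(-32327/377479616) = -1141110773/377479616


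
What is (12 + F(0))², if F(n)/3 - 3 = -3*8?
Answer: 2601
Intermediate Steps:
F(n) = -63 (F(n) = 9 + 3*(-3*8) = 9 + 3*(-24) = 9 - 72 = -63)
(12 + F(0))² = (12 - 63)² = (-51)² = 2601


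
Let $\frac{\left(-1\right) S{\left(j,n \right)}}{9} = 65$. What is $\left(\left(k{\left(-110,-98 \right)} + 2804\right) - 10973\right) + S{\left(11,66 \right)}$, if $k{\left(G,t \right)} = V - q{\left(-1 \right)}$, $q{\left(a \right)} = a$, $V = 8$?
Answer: $-8745$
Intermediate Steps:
$S{\left(j,n \right)} = -585$ ($S{\left(j,n \right)} = \left(-9\right) 65 = -585$)
$k{\left(G,t \right)} = 9$ ($k{\left(G,t \right)} = 8 - -1 = 8 + 1 = 9$)
$\left(\left(k{\left(-110,-98 \right)} + 2804\right) - 10973\right) + S{\left(11,66 \right)} = \left(\left(9 + 2804\right) - 10973\right) - 585 = \left(2813 - 10973\right) - 585 = -8160 - 585 = -8745$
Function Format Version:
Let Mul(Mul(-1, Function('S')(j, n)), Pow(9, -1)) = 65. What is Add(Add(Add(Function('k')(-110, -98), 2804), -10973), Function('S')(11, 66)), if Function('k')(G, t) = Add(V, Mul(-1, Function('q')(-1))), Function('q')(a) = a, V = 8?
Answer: -8745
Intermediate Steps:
Function('S')(j, n) = -585 (Function('S')(j, n) = Mul(-9, 65) = -585)
Function('k')(G, t) = 9 (Function('k')(G, t) = Add(8, Mul(-1, -1)) = Add(8, 1) = 9)
Add(Add(Add(Function('k')(-110, -98), 2804), -10973), Function('S')(11, 66)) = Add(Add(Add(9, 2804), -10973), -585) = Add(Add(2813, -10973), -585) = Add(-8160, -585) = -8745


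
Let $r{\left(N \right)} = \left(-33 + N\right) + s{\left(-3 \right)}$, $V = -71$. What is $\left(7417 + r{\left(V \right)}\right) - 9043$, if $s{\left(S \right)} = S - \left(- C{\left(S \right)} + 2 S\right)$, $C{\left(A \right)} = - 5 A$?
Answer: $-1712$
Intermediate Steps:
$s{\left(S \right)} = - 6 S$ ($s{\left(S \right)} = S - 7 S = - 6 S$)
$r{\left(N \right)} = -15 + N$ ($r{\left(N \right)} = \left(-33 + N\right) - -18 = \left(-33 + N\right) + 18 = -15 + N$)
$\left(7417 + r{\left(V \right)}\right) - 9043 = \left(7417 - 86\right) - 9043 = 7331 - 9043 = -1712$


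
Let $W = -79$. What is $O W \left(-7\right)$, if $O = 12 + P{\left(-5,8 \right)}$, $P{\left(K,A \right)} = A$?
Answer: $11060$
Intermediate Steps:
$O = 20$ ($O = 12 + 8 = 20$)
$O W \left(-7\right) = 20 \left(-79\right) \left(-7\right) = \left(-1580\right) \left(-7\right) = 11060$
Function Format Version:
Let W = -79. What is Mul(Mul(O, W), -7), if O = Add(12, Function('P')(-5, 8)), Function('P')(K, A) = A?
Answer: 11060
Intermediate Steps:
O = 20 (O = Add(12, 8) = 20)
Mul(Mul(O, W), -7) = Mul(Mul(20, -79), -7) = Mul(-1580, -7) = 11060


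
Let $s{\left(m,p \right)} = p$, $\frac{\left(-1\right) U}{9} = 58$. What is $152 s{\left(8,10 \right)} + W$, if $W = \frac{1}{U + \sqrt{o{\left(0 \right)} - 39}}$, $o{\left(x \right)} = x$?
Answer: $\frac{138078146}{90841} - \frac{i \sqrt{39}}{272523} \approx 1520.0 - 2.2915 \cdot 10^{-5} i$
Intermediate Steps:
$U = -522$ ($U = \left(-9\right) 58 = -522$)
$W = \frac{1}{-522 + i \sqrt{39}}$ ($W = \frac{1}{-522 + \sqrt{0 - 39}} = \frac{1}{-522 + \sqrt{-39}} = \frac{1}{-522 + i \sqrt{39}} \approx -0.0019154 - 2.292 \cdot 10^{-5} i$)
$152 s{\left(8,10 \right)} + W = 152 \cdot 10 - \left(\frac{174}{90841} + \frac{i \sqrt{39}}{272523}\right) = 1520 - \left(\frac{174}{90841} + \frac{i \sqrt{39}}{272523}\right) = \frac{138078146}{90841} - \frac{i \sqrt{39}}{272523}$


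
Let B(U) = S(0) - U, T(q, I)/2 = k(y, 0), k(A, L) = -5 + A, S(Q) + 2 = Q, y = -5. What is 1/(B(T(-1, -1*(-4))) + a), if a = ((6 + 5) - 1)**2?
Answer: 1/118 ≈ 0.0084746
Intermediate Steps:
S(Q) = -2 + Q
T(q, I) = -20 (T(q, I) = 2*(-5 - 5) = 2*(-10) = -20)
B(U) = -2 - U (B(U) = (-2 + 0) - U = -2 - U)
a = 100 (a = (11 - 1)**2 = 10**2 = 100)
1/(B(T(-1, -1*(-4))) + a) = 1/((-2 - 1*(-20)) + 100) = 1/((-2 + 20) + 100) = 1/(18 + 100) = 1/118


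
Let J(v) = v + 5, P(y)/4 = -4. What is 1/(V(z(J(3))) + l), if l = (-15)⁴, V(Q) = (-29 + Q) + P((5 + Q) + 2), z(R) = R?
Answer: 1/50588 ≈ 1.9768e-5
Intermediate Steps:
P(y) = -16 (P(y) = 4*(-4) = -16)
J(v) = 5 + v
V(Q) = -45 + Q (V(Q) = (-29 + Q) - 16 = -45 + Q)
l = 50625
1/(V(z(J(3))) + l) = 1/((-45 + (5 + 3)) + 50625) = 1/((-45 + 8) + 50625) = 1/(-37 + 50625) = 1/50588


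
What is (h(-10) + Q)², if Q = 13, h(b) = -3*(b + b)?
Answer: 5329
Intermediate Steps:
h(b) = -6*b
(h(-10) + Q)² = (-6*(-10) + 13)² = (60 + 13)² = 73² = 5329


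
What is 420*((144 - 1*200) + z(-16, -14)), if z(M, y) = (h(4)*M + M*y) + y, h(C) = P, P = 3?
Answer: 44520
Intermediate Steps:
h(C) = 3
z(M, y) = y + 3*M + M*y (z(M, y) = (3*M + M*y) + y = y + 3*M + M*y)
420*((144 - 1*200) + z(-16, -14)) = 420*((144 - 1*200) + (-14 + 3*(-16) - 16*(-14))) = 420*((144 - 200) + (-14 - 48 + 224)) = 420*(-56 + 162) = 420*106 = 44520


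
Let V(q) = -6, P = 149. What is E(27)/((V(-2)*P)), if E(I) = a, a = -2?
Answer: 1/447 ≈ 0.0022371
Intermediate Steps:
E(I) = -2
E(27)/((V(-2)*P)) = -2/((-6*149)) = -2/(-894) = -2*(-1/894) = 1/447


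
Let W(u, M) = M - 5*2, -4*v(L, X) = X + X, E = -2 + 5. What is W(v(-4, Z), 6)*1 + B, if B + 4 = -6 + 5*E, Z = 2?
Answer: 1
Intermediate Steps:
E = 3
v(L, X) = -X/2 (v(L, X) = -(X + X)/4 = -X/2)
B = 5 (B = -4 + (-6 + 5*3) = -4 + (-6 + 15) = -4 + 9 = 5)
W(u, M) = -10 + M (W(u, M) = M - 10 = -10 + M)
W(v(-4, Z), 6)*1 + B = (-10 + 6)*1 + 5 = -4*1 + 5 = -4 + 5 = 1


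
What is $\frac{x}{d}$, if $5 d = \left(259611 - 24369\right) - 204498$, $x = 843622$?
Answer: $\frac{2109055}{15372} \approx 137.2$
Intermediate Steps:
$d = \frac{30744}{5}$ ($d = \frac{\left(259611 - 24369\right) - 204498}{5} = \frac{235242 - 204498}{5} = \frac{1}{5} \cdot 30744 = \frac{30744}{5} \approx 6148.8$)
$\frac{x}{d} = \frac{843622}{\frac{30744}{5}} = 843622 \cdot \frac{5}{30744} = \frac{2109055}{15372}$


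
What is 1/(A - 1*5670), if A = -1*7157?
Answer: -1/12827 ≈ -7.7961e-5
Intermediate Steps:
A = -7157
1/(A - 1*5670) = 1/(-7157 - 1*5670) = 1/(-7157 - 5670) = 1/(-12827) = -1/12827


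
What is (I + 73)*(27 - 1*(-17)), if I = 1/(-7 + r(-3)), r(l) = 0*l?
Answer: 22440/7 ≈ 3205.7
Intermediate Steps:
r(l) = 0
I = -1/7 (I = 1/(-7 + 0) = 1/(-7) = -1/7 ≈ -0.14286)
(I + 73)*(27 - 1*(-17)) = (-1/7 + 73)*(27 - 1*(-17)) = 510*(27 + 17)/7 = (510/7)*44 = 22440/7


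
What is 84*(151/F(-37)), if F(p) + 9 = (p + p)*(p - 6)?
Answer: 12684/3173 ≈ 3.9975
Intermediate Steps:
F(p) = -9 + 2*p*(-6 + p) (F(p) = -9 + (p + p)*(p - 6) = -9 + (2*p)*(-6 + p) = -9 + 2*p*(-6 + p))
84*(151/F(-37)) = 84*(151/(-9 - 12*(-37) + 2*(-37)²)) = 84*(151/(-9 + 444 + 2*1369)) = 84*(151/(-9 + 444 + 2738)) = 84*(151/3173) = 12684/3173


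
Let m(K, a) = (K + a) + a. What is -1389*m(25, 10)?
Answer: -62505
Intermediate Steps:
m(K, a) = K + 2*a
-1389*m(25, 10) = -1389*(25 + 2*10) = -1389*(25 + 20) = -1389*45 = -62505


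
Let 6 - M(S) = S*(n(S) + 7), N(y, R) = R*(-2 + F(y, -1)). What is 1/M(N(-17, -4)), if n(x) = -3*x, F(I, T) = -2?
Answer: 1/662 ≈ 0.0015106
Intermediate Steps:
N(y, R) = -4*R (N(y, R) = R*(-2 - 2) = R*(-4) = -4*R)
M(S) = 6 - S*(7 - 3*S) (M(S) = 6 - S*(-3*S + 7) = 6 - S*(7 - 3*S))
1/M(N(-17, -4)) = 1/(6 - (-28)*(-4) + 3*(-4*(-4))²) = 1/(6 - 7*16 + 3*16²) = 1/(6 - 112 + 3*256) = 1/(6 - 112 + 768) = 1/662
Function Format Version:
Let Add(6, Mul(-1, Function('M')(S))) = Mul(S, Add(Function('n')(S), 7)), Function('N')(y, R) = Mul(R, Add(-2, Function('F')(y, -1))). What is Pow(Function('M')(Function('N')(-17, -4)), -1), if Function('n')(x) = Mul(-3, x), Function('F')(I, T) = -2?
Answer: Rational(1, 662) ≈ 0.0015106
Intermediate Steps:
Function('N')(y, R) = Mul(-4, R) (Function('N')(y, R) = Mul(R, Add(-2, -2)) = Mul(R, -4) = Mul(-4, R))
Function('M')(S) = Add(6, Mul(-1, S, Add(7, Mul(-3, S)))) (Function('M')(S) = Add(6, Mul(-1, Mul(S, Add(Mul(-3, S), 7)))) = Add(6, Mul(-1, Mul(S, Add(7, Mul(-3, S))))) = Add(6, Mul(-1, S, Add(7, Mul(-3, S)))))
Pow(Function('M')(Function('N')(-17, -4)), -1) = Pow(Add(6, Mul(-7, Mul(-4, -4)), Mul(3, Pow(Mul(-4, -4), 2))), -1) = Pow(Add(6, Mul(-7, 16), Mul(3, Pow(16, 2))), -1) = Pow(Add(6, -112, Mul(3, 256)), -1) = Pow(Add(6, -112, 768), -1) = Pow(662, -1) = Rational(1, 662)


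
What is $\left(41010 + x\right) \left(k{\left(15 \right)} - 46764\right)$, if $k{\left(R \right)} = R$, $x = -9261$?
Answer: $-1484234001$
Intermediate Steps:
$\left(41010 + x\right) \left(k{\left(15 \right)} - 46764\right) = \left(41010 - 9261\right) \left(15 - 46764\right) = 31749 \left(-46749\right) = -1484234001$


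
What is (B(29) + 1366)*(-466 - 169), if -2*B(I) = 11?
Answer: -1727835/2 ≈ -8.6392e+5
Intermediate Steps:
B(I) = -11/2 (B(I) = -½*11 = -11/2)
(B(29) + 1366)*(-466 - 169) = (-11/2 + 1366)*(-466 - 169) = (2721/2)*(-635) = -1727835/2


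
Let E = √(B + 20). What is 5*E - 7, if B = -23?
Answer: -7 + 5*I*√3 ≈ -7.0 + 8.6602*I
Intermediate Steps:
E = I*√3 (E = √(-23 + 20) = √(-3) = I*√3 ≈ 1.732*I)
5*E - 7 = 5*(I*√3) - 7 = 5*I*√3 - 7 = -7 + 5*I*√3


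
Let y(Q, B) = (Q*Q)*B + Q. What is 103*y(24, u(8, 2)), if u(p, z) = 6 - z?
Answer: 239784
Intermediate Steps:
y(Q, B) = Q + B*Q² (y(Q, B) = Q²*B + Q = B*Q² + Q = Q + B*Q²)
103*y(24, u(8, 2)) = 103*(24*(1 + (6 - 1*2)*24)) = 103*(24*(1 + (6 - 2)*24)) = 103*(24*(1 + 4*24)) = 103*(24*(1 + 96)) = 103*(24*97) = 103*2328 = 239784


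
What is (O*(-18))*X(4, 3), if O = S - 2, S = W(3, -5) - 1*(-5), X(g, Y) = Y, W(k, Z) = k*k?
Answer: -648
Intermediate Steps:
W(k, Z) = k**2
S = 14 (S = 3**2 - 1*(-5) = 9 + 5 = 14)
O = 12 (O = 14 - 2 = 12)
(O*(-18))*X(4, 3) = (12*(-18))*3 = -216*3 = -648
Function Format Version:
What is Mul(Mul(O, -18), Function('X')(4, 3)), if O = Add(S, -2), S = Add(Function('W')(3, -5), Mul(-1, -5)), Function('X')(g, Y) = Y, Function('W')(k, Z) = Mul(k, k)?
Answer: -648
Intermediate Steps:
Function('W')(k, Z) = Pow(k, 2)
S = 14 (S = Add(Pow(3, 2), Mul(-1, -5)) = Add(9, 5) = 14)
O = 12 (O = Add(14, -2) = 12)
Mul(Mul(O, -18), Function('X')(4, 3)) = Mul(Mul(12, -18), 3) = Mul(-216, 3) = -648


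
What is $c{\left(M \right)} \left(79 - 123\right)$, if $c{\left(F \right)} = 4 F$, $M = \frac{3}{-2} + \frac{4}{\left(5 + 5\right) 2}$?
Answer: $\frac{1144}{5} \approx 228.8$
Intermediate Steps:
$M = - \frac{13}{10}$ ($M = 3 \left(- \frac{1}{2}\right) + \frac{4}{10 \cdot 2} = - \frac{3}{2} + \frac{4}{20} = - \frac{3}{2} + 4 \cdot \frac{1}{20} = - \frac{3}{2} + \frac{1}{5} = - \frac{13}{10} \approx -1.3$)
$c{\left(M \right)} \left(79 - 123\right) = 4 \left(- \frac{13}{10}\right) \left(79 - 123\right) = \left(- \frac{26}{5}\right) \left(-44\right) = \frac{1144}{5}$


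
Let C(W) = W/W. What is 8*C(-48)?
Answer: 8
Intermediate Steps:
C(W) = 1
8*C(-48) = 8*1 = 8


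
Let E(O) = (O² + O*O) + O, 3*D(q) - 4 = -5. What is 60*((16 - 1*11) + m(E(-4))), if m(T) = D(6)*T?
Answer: -260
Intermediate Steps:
D(q) = -⅓ (D(q) = 4/3 + (⅓)*(-5) = 4/3 - 5/3 = -⅓)
E(O) = O + 2*O² (E(O) = (O² + O²) + O = 2*O² + O = O + 2*O²)
m(T) = -T/3
60*((16 - 1*11) + m(E(-4))) = 60*((16 - 1*11) - (-4)*(1 + 2*(-4))/3) = 60*((16 - 11) - (-4)*(1 - 8)/3) = 60*(5 - (-4)*(-7)/3) = 60*(5 - ⅓*28) = 60*(5 - 28/3) = 60*(-13/3) = -260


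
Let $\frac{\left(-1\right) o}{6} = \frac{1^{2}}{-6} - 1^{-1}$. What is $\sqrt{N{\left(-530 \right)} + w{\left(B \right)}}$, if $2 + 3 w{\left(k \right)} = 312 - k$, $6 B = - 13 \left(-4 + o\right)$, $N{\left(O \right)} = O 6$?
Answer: $\frac{i \sqrt{12298}}{2} \approx 55.448 i$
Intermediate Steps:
$o = 7$ ($o = - 6 \left(\frac{1^{2}}{-6} - 1^{-1}\right) = - 6 \left(1 \left(- \frac{1}{6}\right) - 1\right) = - 6 \left(- \frac{1}{6} - 1\right) = \left(-6\right) \left(- \frac{7}{6}\right) = 7$)
$N{\left(O \right)} = 6 O$
$B = - \frac{13}{2}$ ($B = \frac{\left(-13\right) \left(-4 + 7\right)}{6} = \frac{\left(-13\right) 3}{6} = \frac{1}{6} \left(-39\right) = - \frac{13}{2} \approx -6.5$)
$w{\left(k \right)} = \frac{310}{3} - \frac{k}{3}$ ($w{\left(k \right)} = - \frac{2}{3} + \frac{312 - k}{3} = - \frac{2}{3} - \left(-104 + \frac{k}{3}\right) = \frac{310}{3} - \frac{k}{3}$)
$\sqrt{N{\left(-530 \right)} + w{\left(B \right)}} = \sqrt{6 \left(-530\right) + \left(\frac{310}{3} - - \frac{13}{6}\right)} = \sqrt{-3180 + \left(\frac{310}{3} + \frac{13}{6}\right)} = \sqrt{-3180 + \frac{211}{2}} = \sqrt{- \frac{6149}{2}} = \frac{i \sqrt{12298}}{2}$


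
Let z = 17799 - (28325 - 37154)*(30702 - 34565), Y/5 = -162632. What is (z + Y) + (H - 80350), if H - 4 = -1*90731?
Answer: -35072865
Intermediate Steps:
H = -90727 (H = 4 - 1*90731 = 4 - 90731 = -90727)
Y = -813160 (Y = 5*(-162632) = -813160)
z = -34088628 (z = 17799 - (-8829)*(-3863) = 17799 - 1*34106427 = 17799 - 34106427 = -34088628)
(z + Y) + (H - 80350) = (-34088628 - 813160) + (-90727 - 80350) = -34901788 - 171077 = -35072865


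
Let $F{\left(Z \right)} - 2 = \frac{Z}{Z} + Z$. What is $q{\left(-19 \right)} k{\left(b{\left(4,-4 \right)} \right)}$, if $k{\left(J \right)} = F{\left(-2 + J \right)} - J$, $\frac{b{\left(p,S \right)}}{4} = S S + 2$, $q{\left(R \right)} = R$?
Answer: $-19$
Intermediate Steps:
$F{\left(Z \right)} = 3 + Z$ ($F{\left(Z \right)} = 2 + \left(\frac{Z}{Z} + Z\right) = 2 + \left(1 + Z\right) = 3 + Z$)
$b{\left(p,S \right)} = 8 + 4 S^{2}$ ($b{\left(p,S \right)} = 4 \left(S S + 2\right) = 4 \left(S^{2} + 2\right) = 4 \left(2 + S^{2}\right) = 8 + 4 S^{2}$)
$k{\left(J \right)} = 1$ ($k{\left(J \right)} = \left(3 + \left(-2 + J\right)\right) - J = \left(1 + J\right) - J = 1$)
$q{\left(-19 \right)} k{\left(b{\left(4,-4 \right)} \right)} = \left(-19\right) 1 = -19$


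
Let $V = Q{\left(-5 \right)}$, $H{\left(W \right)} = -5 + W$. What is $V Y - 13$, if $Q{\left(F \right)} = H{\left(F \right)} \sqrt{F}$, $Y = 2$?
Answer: $-13 - 20 i \sqrt{5} \approx -13.0 - 44.721 i$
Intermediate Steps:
$Q{\left(F \right)} = \sqrt{F} \left(-5 + F\right)$ ($Q{\left(F \right)} = \left(-5 + F\right) \sqrt{F} = \sqrt{F} \left(-5 + F\right)$)
$V = - 10 i \sqrt{5}$ ($V = \sqrt{-5} \left(-5 - 5\right) = i \sqrt{5} \left(-10\right) = - 10 i \sqrt{5} \approx - 22.361 i$)
$V Y - 13 = - 10 i \sqrt{5} \cdot 2 - 13 = - 20 i \sqrt{5} - 13 = -13 - 20 i \sqrt{5}$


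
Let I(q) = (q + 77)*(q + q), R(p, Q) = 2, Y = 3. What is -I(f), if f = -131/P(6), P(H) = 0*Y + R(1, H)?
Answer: 3013/2 ≈ 1506.5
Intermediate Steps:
P(H) = 2 (P(H) = 0*3 + 2 = 0 + 2 = 2)
f = -131/2 ≈ -65.500
I(q) = 2*q*(77 + q) (I(q) = (77 + q)*(2*q) = 2*q*(77 + q))
-I(f) = -2*(-131)*(77 - 131/2)/2 = -2*(-131)*23/(2*2) = -1*(-3013/2) = 3013/2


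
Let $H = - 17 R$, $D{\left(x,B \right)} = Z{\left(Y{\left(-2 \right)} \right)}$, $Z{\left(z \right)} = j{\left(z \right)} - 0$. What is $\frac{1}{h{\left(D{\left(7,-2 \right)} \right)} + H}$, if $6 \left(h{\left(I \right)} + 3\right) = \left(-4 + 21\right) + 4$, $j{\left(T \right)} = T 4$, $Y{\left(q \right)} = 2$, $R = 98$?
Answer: $- \frac{2}{3331} \approx -0.00060042$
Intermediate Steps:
$j{\left(T \right)} = 4 T$
$Z{\left(z \right)} = 4 z$ ($Z{\left(z \right)} = 4 z - 0 = 4 z + 0 = 4 z$)
$D{\left(x,B \right)} = 8$ ($D{\left(x,B \right)} = 4 \cdot 2 = 8$)
$H = -1666$ ($H = \left(-17\right) 98 = -1666$)
$h{\left(I \right)} = \frac{1}{2}$ ($h{\left(I \right)} = -3 + \frac{\left(-4 + 21\right) + 4}{6} = -3 + \frac{17 + 4}{6} = -3 + \frac{1}{6} \cdot 21 = -3 + \frac{7}{2} = \frac{1}{2}$)
$\frac{1}{h{\left(D{\left(7,-2 \right)} \right)} + H} = \frac{1}{\frac{1}{2} - 1666} = \frac{1}{- \frac{3331}{2}} = - \frac{2}{3331}$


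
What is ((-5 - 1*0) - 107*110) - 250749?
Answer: -262524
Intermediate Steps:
((-5 - 1*0) - 107*110) - 250749 = ((-5 + 0) - 11770) - 250749 = (-5 - 11770) - 250749 = -11775 - 250749 = -262524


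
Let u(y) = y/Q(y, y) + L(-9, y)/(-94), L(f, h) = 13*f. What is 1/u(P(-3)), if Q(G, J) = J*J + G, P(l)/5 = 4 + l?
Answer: 141/199 ≈ 0.70854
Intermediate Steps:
P(l) = 20 + 5*l (P(l) = 5*(4 + l) = 20 + 5*l)
Q(G, J) = G + J² (Q(G, J) = J² + G = G + J²)
u(y) = 117/94 + y/(y + y²) (u(y) = y/(y + y²) + (13*(-9))/(-94) = y/(y + y²) - 117*(-1/94) = y/(y + y²) + 117/94 = 117/94 + y/(y + y²))
1/u(P(-3)) = 1/((211 + 117*(20 + 5*(-3)))/(94*(1 + (20 + 5*(-3))))) = 1/((211 + 117*(20 - 15))/(94*(1 + (20 - 15)))) = 1/((211 + 117*5)/(94*(1 + 5))) = 1/((1/94)*(211 + 585)/6) = 1/((1/94)*(⅙)*796) = 1/(199/141) = 141/199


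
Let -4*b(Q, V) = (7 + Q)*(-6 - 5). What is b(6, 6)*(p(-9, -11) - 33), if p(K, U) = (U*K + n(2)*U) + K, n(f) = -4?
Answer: 14443/4 ≈ 3610.8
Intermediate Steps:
b(Q, V) = 77/4 + 11*Q/4 (b(Q, V) = -(7 + Q)*(-6 - 5)/4 = -(7 + Q)*(-11)/4 = -(-77 - 11*Q)/4 = 77/4 + 11*Q/4)
p(K, U) = K - 4*U + K*U (p(K, U) = (U*K - 4*U) + K = (K*U - 4*U) + K = (-4*U + K*U) + K = K - 4*U + K*U)
b(6, 6)*(p(-9, -11) - 33) = (77/4 + (11/4)*6)*((-9 - 4*(-11) - 9*(-11)) - 33) = (77/4 + 33/2)*((-9 + 44 + 99) - 33) = 143*(134 - 33)/4 = (143/4)*101 = 14443/4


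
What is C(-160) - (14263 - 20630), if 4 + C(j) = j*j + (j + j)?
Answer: 31643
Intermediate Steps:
C(j) = -4 + j² + 2*j (C(j) = -4 + (j*j + (j + j)) = -4 + (j² + 2*j) = -4 + j² + 2*j)
C(-160) - (14263 - 20630) = (-4 + (-160)² + 2*(-160)) - (14263 - 20630) = (-4 + 25600 - 320) - 1*(-6367) = 25276 + 6367 = 31643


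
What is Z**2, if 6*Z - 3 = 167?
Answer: 7225/9 ≈ 802.78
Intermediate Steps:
Z = 85/3 (Z = 1/2 + (1/6)*167 = 1/2 + 167/6 = 85/3 ≈ 28.333)
Z**2 = (85/3)**2 = 7225/9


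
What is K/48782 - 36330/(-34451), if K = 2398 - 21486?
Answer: 557324686/840294341 ≈ 0.66325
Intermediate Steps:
K = -19088
K/48782 - 36330/(-34451) = -19088/48782 - 36330/(-34451) = -19088*1/48782 - 36330*(-1/34451) = -9544/24391 + 36330/34451 = 557324686/840294341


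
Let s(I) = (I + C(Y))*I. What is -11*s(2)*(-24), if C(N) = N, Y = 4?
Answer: 3168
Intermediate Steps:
s(I) = I*(4 + I) (s(I) = (I + 4)*I = (4 + I)*I = I*(4 + I))
-11*s(2)*(-24) = -22*(4 + 2)*(-24) = -22*6*(-24) = -11*12*(-24) = -132*(-24) = 3168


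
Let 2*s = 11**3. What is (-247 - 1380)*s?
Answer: -2165537/2 ≈ -1.0828e+6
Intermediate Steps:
s = 1331/2 (s = (1/2)*11**3 = (1/2)*1331 = 1331/2 ≈ 665.50)
(-247 - 1380)*s = (-247 - 1380)*(1331/2) = -1627*1331/2 = -2165537/2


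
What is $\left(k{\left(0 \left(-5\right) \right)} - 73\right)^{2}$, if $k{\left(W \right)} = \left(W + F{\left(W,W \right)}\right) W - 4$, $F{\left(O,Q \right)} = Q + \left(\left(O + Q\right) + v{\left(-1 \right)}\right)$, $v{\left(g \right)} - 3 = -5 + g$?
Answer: $5929$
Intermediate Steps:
$v{\left(g \right)} = -2 + g$ ($v{\left(g \right)} = 3 + \left(-5 + g\right) = -2 + g$)
$F{\left(O,Q \right)} = -3 + O + 2 Q$ ($F{\left(O,Q \right)} = Q - \left(3 - O - Q\right) = Q + \left(-3 + O + Q\right) = -3 + O + 2 Q$)
$k{\left(W \right)} = -4 + W \left(-3 + 4 W\right)$ ($k{\left(W \right)} = \left(W + \left(-3 + W + 2 W\right)\right) W - 4 = \left(W + \left(-3 + 3 W\right)\right) W - 4 = \left(-3 + 4 W\right) W - 4 = W \left(-3 + 4 W\right) - 4 = -4 + W \left(-3 + 4 W\right)$)
$\left(k{\left(0 \left(-5\right) \right)} - 73\right)^{2} = \left(\left(-4 - 3 \cdot 0 \left(-5\right) + 4 \left(0 \left(-5\right)\right)^{2}\right) - 73\right)^{2} = \left(\left(-4 - 0 + 4 \cdot 0^{2}\right) - 73\right)^{2} = \left(\left(-4 + 0 + 4 \cdot 0\right) - 73\right)^{2} = \left(\left(-4 + 0 + 0\right) - 73\right)^{2} = \left(-4 - 73\right)^{2} = \left(-77\right)^{2} = 5929$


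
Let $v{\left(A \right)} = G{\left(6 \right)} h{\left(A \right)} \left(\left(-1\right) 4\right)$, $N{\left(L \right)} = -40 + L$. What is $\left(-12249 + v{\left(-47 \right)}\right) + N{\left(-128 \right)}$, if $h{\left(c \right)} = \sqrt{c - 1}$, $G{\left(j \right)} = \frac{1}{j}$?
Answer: $-12417 - \frac{8 i \sqrt{3}}{3} \approx -12417.0 - 4.6188 i$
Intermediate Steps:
$h{\left(c \right)} = \sqrt{-1 + c}$
$v{\left(A \right)} = - \frac{2 \sqrt{-1 + A}}{3}$ ($v{\left(A \right)} = \frac{\sqrt{-1 + A}}{6} \left(\left(-1\right) 4\right) = \frac{\sqrt{-1 + A}}{6} \left(-4\right) = - \frac{2 \sqrt{-1 + A}}{3}$)
$\left(-12249 + v{\left(-47 \right)}\right) + N{\left(-128 \right)} = \left(-12249 - \frac{2 \sqrt{-1 - 47}}{3}\right) - 168 = \left(-12249 - \frac{2 \sqrt{-48}}{3}\right) - 168 = \left(-12249 - \frac{2 \cdot 4 i \sqrt{3}}{3}\right) - 168 = \left(-12249 - \frac{8 i \sqrt{3}}{3}\right) - 168 = -12417 - \frac{8 i \sqrt{3}}{3}$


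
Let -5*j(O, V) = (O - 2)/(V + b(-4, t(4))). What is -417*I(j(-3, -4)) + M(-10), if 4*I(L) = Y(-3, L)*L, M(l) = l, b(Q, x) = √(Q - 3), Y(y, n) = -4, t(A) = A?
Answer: -1898/23 - 417*I*√7/23 ≈ -82.522 - 47.969*I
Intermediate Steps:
b(Q, x) = √(-3 + Q)
j(O, V) = -(-2 + O)/(5*(V + I*√7)) (j(O, V) = -(O - 2)/(5*(V + √(-3 - 4))) = -(-2 + O)/(5*(V + √(-7))) = -(-2 + O)/(5*(V + I*√7)))
I(L) = -L (I(L) = (-4*L)/4 = -L)
-417*I(j(-3, -4)) + M(-10) = -(-417)*(2 - 1*(-3))/(5*(-4 + I*√7)) - 10 = -(-417)*(2 + 3)/(5*(-4 + I*√7)) - 10 = -(-417)*(⅕)*5/(-4 + I*√7) - 10 = -(-417)/(-4 + I*√7) - 10 = 417/(-4 + I*√7) - 10 = -10 + 417/(-4 + I*√7)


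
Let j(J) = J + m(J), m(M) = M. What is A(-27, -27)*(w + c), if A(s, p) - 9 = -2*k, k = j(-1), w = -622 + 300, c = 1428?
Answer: 14378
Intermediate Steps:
w = -322
j(J) = 2*J (j(J) = J + J = 2*J)
k = -2 (k = 2*(-1) = -2)
A(s, p) = 13 (A(s, p) = 9 - 2*(-2) = 9 + 4 = 13)
A(-27, -27)*(w + c) = 13*(-322 + 1428) = 13*1106 = 14378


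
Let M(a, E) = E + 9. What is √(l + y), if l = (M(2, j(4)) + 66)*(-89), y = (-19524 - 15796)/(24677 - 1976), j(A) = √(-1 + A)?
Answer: √(-3440665600995 - 45864850689*√3)/22701 ≈ 82.648*I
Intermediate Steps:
M(a, E) = 9 + E
y = -35320/22701 ≈ -1.5559
l = -6675 - 89*√3 (l = ((9 + √(-1 + 4)) + 66)*(-89) = ((9 + √3) + 66)*(-89) = (75 + √3)*(-89) = -6675 - 89*√3 ≈ -6829.2)
√(l + y) = √((-6675 - 89*√3) - 35320/22701) = √(-151564495/22701 - 89*√3)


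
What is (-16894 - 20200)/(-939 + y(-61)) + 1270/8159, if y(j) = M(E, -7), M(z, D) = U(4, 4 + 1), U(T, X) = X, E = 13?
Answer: 151918063/3810253 ≈ 39.871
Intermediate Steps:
M(z, D) = 5 (M(z, D) = 4 + 1 = 5)
y(j) = 5
(-16894 - 20200)/(-939 + y(-61)) + 1270/8159 = (-16894 - 20200)/(-939 + 5) + 1270/8159 = -37094/(-934) + 1270*(1/8159) = -37094*(-1/934) + 1270/8159 = 18547/467 + 1270/8159 = 151918063/3810253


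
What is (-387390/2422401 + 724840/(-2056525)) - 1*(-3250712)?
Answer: 1079610742777737014/332115214435 ≈ 3.2507e+6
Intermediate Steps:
(-387390/2422401 + 724840/(-2056525)) - 1*(-3250712) = (-387390*1/2422401 + 724840*(-1/2056525)) + 3250712 = (-129130/807467 - 144968/411305) + 3250712 = -170168690706/332115214435 + 3250712 = 1079610742777737014/332115214435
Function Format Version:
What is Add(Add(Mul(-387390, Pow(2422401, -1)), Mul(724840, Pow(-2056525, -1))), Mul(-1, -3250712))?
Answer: Rational(1079610742777737014, 332115214435) ≈ 3.2507e+6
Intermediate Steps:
Add(Add(Mul(-387390, Pow(2422401, -1)), Mul(724840, Pow(-2056525, -1))), Mul(-1, -3250712)) = Add(Add(Mul(-387390, Rational(1, 2422401)), Mul(724840, Rational(-1, 2056525))), 3250712) = Add(Add(Rational(-129130, 807467), Rational(-144968, 411305)), 3250712) = Add(Rational(-170168690706, 332115214435), 3250712) = Rational(1079610742777737014, 332115214435)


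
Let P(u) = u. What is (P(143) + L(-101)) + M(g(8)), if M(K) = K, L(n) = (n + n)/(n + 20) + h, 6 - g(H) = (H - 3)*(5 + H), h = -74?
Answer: 1012/81 ≈ 12.494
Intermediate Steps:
g(H) = 6 - (-3 + H)*(5 + H) (g(H) = 6 - (H - 3)*(5 + H) = 6 - (-3 + H)*(5 + H))
L(n) = -74 + 2*n/(20 + n) (L(n) = (n + n)/(n + 20) - 74 = (2*n)/(20 + n) - 74 = 2*n/(20 + n) - 74 = -74 + 2*n/(20 + n))
(P(143) + L(-101)) + M(g(8)) = (143 + 8*(-185 - 9*(-101))/(20 - 101)) + (21 - 1*8² - 2*8) = (143 + 8*(-185 + 909)/(-81)) + (21 - 1*64 - 16) = (143 + 8*(-1/81)*724) + (21 - 64 - 16) = (143 - 5792/81) - 59 = 5791/81 - 59 = 1012/81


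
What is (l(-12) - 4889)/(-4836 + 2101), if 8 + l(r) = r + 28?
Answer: 4881/2735 ≈ 1.7846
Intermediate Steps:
l(r) = 20 + r (l(r) = -8 + (r + 28) = -8 + (28 + r) = 20 + r)
(l(-12) - 4889)/(-4836 + 2101) = ((20 - 12) - 4889)/(-4836 + 2101) = (8 - 4889)/(-2735) = -4881*(-1/2735) = 4881/2735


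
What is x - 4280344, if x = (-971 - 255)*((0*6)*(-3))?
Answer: -4280344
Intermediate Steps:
x = 0 (x = -0*(-3) = -1226*0 = 0)
x - 4280344 = 0 - 4280344 = -4280344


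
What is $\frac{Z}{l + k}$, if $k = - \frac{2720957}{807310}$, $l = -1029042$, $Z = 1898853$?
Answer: $- \frac{1532963015430}{830758617977} \approx -1.8453$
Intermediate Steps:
$k = - \frac{2720957}{807310}$ ($k = \left(-2720957\right) \frac{1}{807310} = - \frac{2720957}{807310} \approx -3.3704$)
$\frac{Z}{l + k} = \frac{1898853}{-1029042 - \frac{2720957}{807310}} = \frac{1898853}{- \frac{830758617977}{807310}} = 1898853 \left(- \frac{807310}{830758617977}\right) = - \frac{1532963015430}{830758617977}$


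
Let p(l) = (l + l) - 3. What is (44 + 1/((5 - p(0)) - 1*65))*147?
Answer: 122843/19 ≈ 6465.4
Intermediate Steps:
p(l) = -3 + 2*l (p(l) = 2*l - 3 = -3 + 2*l)
(44 + 1/((5 - p(0)) - 1*65))*147 = (44 + 1/((5 - (-3 + 2*0)) - 1*65))*147 = (44 + 1/((5 - (-3 + 0)) - 65))*147 = (44 + 1/((5 - 1*(-3)) - 65))*147 = (44 + 1/((5 + 3) - 65))*147 = (44 + 1/(8 - 65))*147 = (44 + 1/(-57))*147 = (44 - 1/57)*147 = (2507/57)*147 = 122843/19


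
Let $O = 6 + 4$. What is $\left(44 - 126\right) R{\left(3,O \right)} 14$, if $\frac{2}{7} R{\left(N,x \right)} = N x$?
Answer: $-120540$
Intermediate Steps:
$O = 10$
$R{\left(N,x \right)} = \frac{7 N x}{2}$
$\left(44 - 126\right) R{\left(3,O \right)} 14 = \left(44 - 126\right) \frac{7}{2} \cdot 3 \cdot 10 \cdot 14 = - 82 \cdot 105 \cdot 14 = \left(-82\right) 1470 = -120540$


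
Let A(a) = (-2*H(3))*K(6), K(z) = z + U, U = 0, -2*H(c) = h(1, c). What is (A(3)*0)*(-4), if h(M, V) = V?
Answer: 0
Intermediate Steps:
H(c) = -c/2
K(z) = z (K(z) = z + 0 = z)
A(a) = 18 (A(a) = -(-1)*3*6 = -2*(-3/2)*6 = 3*6 = 18)
(A(3)*0)*(-4) = (18*0)*(-4) = 0*(-4) = 0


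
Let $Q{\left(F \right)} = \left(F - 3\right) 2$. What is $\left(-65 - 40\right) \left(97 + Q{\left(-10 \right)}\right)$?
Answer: $-7455$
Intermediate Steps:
$Q{\left(F \right)} = -6 + 2 F$ ($Q{\left(F \right)} = \left(-3 + F\right) 2 = -6 + 2 F$)
$\left(-65 - 40\right) \left(97 + Q{\left(-10 \right)}\right) = \left(-65 - 40\right) \left(97 + \left(-6 + 2 \left(-10\right)\right)\right) = - 105 \left(97 - 26\right) = \left(-105\right) 71 = -7455$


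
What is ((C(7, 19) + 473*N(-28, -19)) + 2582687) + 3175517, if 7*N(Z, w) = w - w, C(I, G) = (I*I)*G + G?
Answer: 5759154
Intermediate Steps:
C(I, G) = G + G*I**2 (C(I, G) = I**2*G + G = G*I**2 + G = G + G*I**2)
N(Z, w) = 0 (N(Z, w) = (w - w)/7 = (1/7)*0 = 0)
((C(7, 19) + 473*N(-28, -19)) + 2582687) + 3175517 = ((19*(1 + 7**2) + 473*0) + 2582687) + 3175517 = ((19*(1 + 49) + 0) + 2582687) + 3175517 = ((19*50 + 0) + 2582687) + 3175517 = ((950 + 0) + 2582687) + 3175517 = (950 + 2582687) + 3175517 = 2583637 + 3175517 = 5759154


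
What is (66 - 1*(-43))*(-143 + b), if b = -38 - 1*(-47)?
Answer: -14606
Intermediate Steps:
b = 9 (b = -38 + 47 = 9)
(66 - 1*(-43))*(-143 + b) = (66 - 1*(-43))*(-143 + 9) = (66 + 43)*(-134) = 109*(-134) = -14606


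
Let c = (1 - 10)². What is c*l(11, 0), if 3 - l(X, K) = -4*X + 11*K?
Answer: 3807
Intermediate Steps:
c = 81 (c = (-9)² = 81)
l(X, K) = 3 - 11*K + 4*X (l(X, K) = 3 - (-4*X + 11*K) = 3 + (-11*K + 4*X) = 3 - 11*K + 4*X)
c*l(11, 0) = 81*(3 - 11*0 + 4*11) = 81*(3 + 0 + 44) = 81*47 = 3807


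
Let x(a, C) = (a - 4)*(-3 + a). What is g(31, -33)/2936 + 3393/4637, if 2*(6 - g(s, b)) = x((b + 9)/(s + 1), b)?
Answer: 318347895/435655424 ≈ 0.73073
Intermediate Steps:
x(a, C) = (-4 + a)*(-3 + a)
g(s, b) = -(9 + b)**2/(2*(1 + s)**2) + 7*(9 + b)/(2*(1 + s)) (g(s, b) = 6 - (12 + ((b + 9)/(s + 1))**2 - 7*(b + 9)/(s + 1))/2 = 6 - (12 + ((9 + b)/(1 + s))**2 - 7*(9 + b)/(1 + s))/2 = 6 - (12 + (9 + b)**2/(1 + s)**2 - 7*(9 + b)/(1 + s))/2 = 6 + (-6 - (9 + b)**2/(2*(1 + s)**2) + 7*(9 + b)/(2*(1 + s))) = -(9 + b)**2/(2*(1 + s)**2) + 7*(9 + b)/(2*(1 + s)))
g(31, -33)/2936 + 3393/4637 = ((9 - 33)*(-2 - 1*(-33) + 7*31)/(2*(1 + 31)**2))/2936 + 3393/4637 = ((1/2)*(-24)*(-2 + 33 + 217)/32**2)*(1/2936) + 3393*(1/4637) = ((1/2)*(1/1024)*(-24)*248)*(1/2936) + 3393/4637 = -93/32*1/2936 + 3393/4637 = -93/93952 + 3393/4637 = 318347895/435655424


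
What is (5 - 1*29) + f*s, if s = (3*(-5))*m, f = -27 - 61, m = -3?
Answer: -3984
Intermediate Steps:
f = -88
s = 45 (s = (3*(-5))*(-3) = -15*(-3) = 45)
(5 - 1*29) + f*s = (5 - 1*29) - 88*45 = (5 - 29) - 3960 = -24 - 3960 = -3984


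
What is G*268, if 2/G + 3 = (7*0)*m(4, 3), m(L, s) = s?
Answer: -536/3 ≈ -178.67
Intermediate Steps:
G = -2/3 (G = 2/(-3 + (7*0)*3) = 2/(-3 + 0*3) = 2/(-3 + 0) = 2/(-3) = 2*(-1/3) = -2/3 ≈ -0.66667)
G*268 = -2/3*268 = -536/3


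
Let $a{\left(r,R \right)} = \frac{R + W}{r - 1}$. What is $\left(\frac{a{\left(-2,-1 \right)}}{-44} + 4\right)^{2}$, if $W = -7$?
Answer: $\frac{16900}{1089} \approx 15.519$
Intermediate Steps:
$a{\left(r,R \right)} = \frac{-7 + R}{-1 + r}$ ($a{\left(r,R \right)} = \frac{R - 7}{r - 1} = \frac{-7 + R}{-1 + r}$)
$\left(\frac{a{\left(-2,-1 \right)}}{-44} + 4\right)^{2} = \left(\frac{\frac{1}{-1 - 2} \left(-7 - 1\right)}{-44} + 4\right)^{2} = \left(\frac{1}{-3} \left(-8\right) \left(- \frac{1}{44}\right) + 4\right)^{2} = \left(\left(- \frac{1}{3}\right) \left(-8\right) \left(- \frac{1}{44}\right) + 4\right)^{2} = \left(\frac{8}{3} \left(- \frac{1}{44}\right) + 4\right)^{2} = \left(- \frac{2}{33} + 4\right)^{2} = \left(\frac{130}{33}\right)^{2} = \frac{16900}{1089}$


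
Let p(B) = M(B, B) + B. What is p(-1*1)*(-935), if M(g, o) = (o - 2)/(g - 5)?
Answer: 935/2 ≈ 467.50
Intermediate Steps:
M(g, o) = (-2 + o)/(-5 + g)
p(B) = B + (-2 + B)/(-5 + B) (p(B) = (-2 + B)/(-5 + B) + B = B + (-2 + B)/(-5 + B))
p(-1*1)*(-935) = ((-2 - 1*1 + (-1*1)*(-5 - 1*1))/(-5 - 1*1))*(-935) = ((-2 - 1 - (-5 - 1))/(-5 - 1))*(-935) = ((-2 - 1 - 1*(-6))/(-6))*(-935) = -(-2 - 1 + 6)/6*(-935) = -1/6*3*(-935) = -1/2*(-935) = 935/2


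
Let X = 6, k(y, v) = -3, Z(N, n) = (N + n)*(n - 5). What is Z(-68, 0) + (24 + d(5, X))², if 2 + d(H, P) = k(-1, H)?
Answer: 701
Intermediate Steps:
Z(N, n) = (-5 + n)*(N + n) (Z(N, n) = (N + n)*(-5 + n) = (-5 + n)*(N + n))
d(H, P) = -5 (d(H, P) = -2 - 3 = -5)
Z(-68, 0) + (24 + d(5, X))² = (0² - 5*(-68) - 5*0 - 68*0) + (24 - 5)² = (0 + 340 + 0 + 0) + 19² = 340 + 361 = 701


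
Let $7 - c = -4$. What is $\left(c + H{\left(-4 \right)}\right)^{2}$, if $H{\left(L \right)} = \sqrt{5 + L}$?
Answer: $144$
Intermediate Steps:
$c = 11$ ($c = 7 - -4 = 7 + 4 = 11$)
$\left(c + H{\left(-4 \right)}\right)^{2} = \left(11 + \sqrt{5 - 4}\right)^{2} = \left(11 + \sqrt{1}\right)^{2} = \left(11 + 1\right)^{2} = 12^{2} = 144$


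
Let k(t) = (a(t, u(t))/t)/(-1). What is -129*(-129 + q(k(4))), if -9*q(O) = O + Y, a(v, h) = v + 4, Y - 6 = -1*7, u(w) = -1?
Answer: 16598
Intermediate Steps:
Y = -1 (Y = 6 - 1*7 = 6 - 7 = -1)
a(v, h) = 4 + v
k(t) = -(4 + t)/t (k(t) = ((4 + t)/t)/(-1) = ((4 + t)/t)*(-1) = -(4 + t)/t)
q(O) = 1/9 - O/9 (q(O) = -(O - 1)/9 = -(-1 + O)/9 = 1/9 - O/9)
-129*(-129 + q(k(4))) = -129*(-129 + (1/9 - (-4 - 1*4)/(9*4))) = -129*(-129 + (1/9 - (-4 - 4)/36)) = -129*(-129 + (1/9 - (-8)/36)) = -129*(-129 + (1/9 - 1/9*(-2))) = -129*(-129 + (1/9 + 2/9)) = -129*(-129 + 1/3) = -129*(-386/3) = 16598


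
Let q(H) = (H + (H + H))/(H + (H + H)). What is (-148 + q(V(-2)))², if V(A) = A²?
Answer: 21609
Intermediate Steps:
q(H) = 1 (q(H) = (H + 2*H)/(H + 2*H) = (3*H)/((3*H)) = (3*H)*(1/(3*H)) = 1)
(-148 + q(V(-2)))² = (-148 + 1)² = (-147)² = 21609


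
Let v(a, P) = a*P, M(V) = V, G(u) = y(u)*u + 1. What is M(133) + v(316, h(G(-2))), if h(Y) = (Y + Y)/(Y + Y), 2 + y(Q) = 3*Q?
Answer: 449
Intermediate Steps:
y(Q) = -2 + 3*Q
G(u) = 1 + u*(-2 + 3*u) (G(u) = (-2 + 3*u)*u + 1 = u*(-2 + 3*u) + 1 = 1 + u*(-2 + 3*u))
h(Y) = 1 (h(Y) = (2*Y)/((2*Y)) = (2*Y)*(1/(2*Y)) = 1)
v(a, P) = P*a
M(133) + v(316, h(G(-2))) = 133 + 1*316 = 133 + 316 = 449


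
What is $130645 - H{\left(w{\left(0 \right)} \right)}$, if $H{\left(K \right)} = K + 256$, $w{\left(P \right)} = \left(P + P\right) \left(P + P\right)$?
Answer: $130389$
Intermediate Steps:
$w{\left(P \right)} = 4 P^{2}$ ($w{\left(P \right)} = 2 P 2 P = 4 P^{2}$)
$H{\left(K \right)} = 256 + K$
$130645 - H{\left(w{\left(0 \right)} \right)} = 130645 - \left(256 + 4 \cdot 0^{2}\right) = 130645 - \left(256 + 4 \cdot 0\right) = 130645 - \left(256 + 0\right) = 130645 - 256 = 130389$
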